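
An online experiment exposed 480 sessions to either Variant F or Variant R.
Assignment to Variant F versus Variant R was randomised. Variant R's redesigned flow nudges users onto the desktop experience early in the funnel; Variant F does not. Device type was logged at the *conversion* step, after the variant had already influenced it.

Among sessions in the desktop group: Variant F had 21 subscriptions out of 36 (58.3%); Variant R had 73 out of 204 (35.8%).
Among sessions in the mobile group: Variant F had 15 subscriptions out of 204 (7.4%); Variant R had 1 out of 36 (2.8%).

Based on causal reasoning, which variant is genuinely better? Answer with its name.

Variant R

The stratified and pooled comparisons disagree (Variant F wins within each device type; Variant R wins overall), so the answer turns on the causal role of device type.
Device type here is a post-treatment variable shaped by the variant; conditioning on it would introduce bias rather than remove it. The overall comparison is the causal one.
Pooled: Variant F 15.0% vs Variant R 30.8%; Variant R is higher overall.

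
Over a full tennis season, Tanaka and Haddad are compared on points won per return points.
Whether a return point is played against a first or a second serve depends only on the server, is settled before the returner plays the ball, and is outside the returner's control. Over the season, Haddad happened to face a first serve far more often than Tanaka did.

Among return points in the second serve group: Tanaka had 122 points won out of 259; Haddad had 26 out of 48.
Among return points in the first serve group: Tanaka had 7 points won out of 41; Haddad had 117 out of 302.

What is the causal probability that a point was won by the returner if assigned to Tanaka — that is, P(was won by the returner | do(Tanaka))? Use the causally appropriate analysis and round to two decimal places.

The imbalance in serve type arose from how return points were allocated, not from anything the player did; and serve type independently affects the outcome. The pooled gap is confounded — condition on serve type.
Standardising Tanaka to the population serve type mix: 0.472·122/259 + 0.528·7/41 = 0.313.

0.31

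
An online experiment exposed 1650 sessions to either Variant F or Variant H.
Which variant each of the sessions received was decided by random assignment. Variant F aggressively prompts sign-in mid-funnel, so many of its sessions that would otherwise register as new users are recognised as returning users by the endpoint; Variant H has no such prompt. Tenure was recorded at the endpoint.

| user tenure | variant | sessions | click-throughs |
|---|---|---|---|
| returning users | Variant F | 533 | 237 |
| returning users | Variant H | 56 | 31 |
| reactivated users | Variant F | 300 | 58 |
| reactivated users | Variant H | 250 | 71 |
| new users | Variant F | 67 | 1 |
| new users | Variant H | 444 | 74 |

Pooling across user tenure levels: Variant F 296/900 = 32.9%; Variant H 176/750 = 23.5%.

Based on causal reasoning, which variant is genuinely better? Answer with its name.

Variant F

Because the variant influences user tenure, user tenure is a post-treatment mediator, not a confounder. Stratifying on it would bias the estimate; the causal effect is the crude pooled difference.
Pooled: Variant F 32.9% vs Variant H 23.5%; Variant F is higher overall.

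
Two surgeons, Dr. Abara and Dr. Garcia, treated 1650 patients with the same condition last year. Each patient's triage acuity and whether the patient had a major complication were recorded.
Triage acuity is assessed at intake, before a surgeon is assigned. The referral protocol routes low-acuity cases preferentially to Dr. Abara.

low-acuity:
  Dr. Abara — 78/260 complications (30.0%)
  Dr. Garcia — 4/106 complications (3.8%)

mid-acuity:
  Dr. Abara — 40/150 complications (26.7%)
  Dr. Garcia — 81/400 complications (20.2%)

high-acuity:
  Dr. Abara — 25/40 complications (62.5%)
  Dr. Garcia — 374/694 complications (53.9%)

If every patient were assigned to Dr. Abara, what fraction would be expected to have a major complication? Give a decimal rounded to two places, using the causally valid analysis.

0.43

Triage acuity is set before the surgeon has any effect — it is not caused by the surgeon — and it independently drives the outcome. That makes it a confounder, so the causal comparison is within triage acuity levels.
Standardising Dr. Abara to the population triage acuity mix: 0.222·78/260 + 0.333·40/150 + 0.445·25/40 = 0.433.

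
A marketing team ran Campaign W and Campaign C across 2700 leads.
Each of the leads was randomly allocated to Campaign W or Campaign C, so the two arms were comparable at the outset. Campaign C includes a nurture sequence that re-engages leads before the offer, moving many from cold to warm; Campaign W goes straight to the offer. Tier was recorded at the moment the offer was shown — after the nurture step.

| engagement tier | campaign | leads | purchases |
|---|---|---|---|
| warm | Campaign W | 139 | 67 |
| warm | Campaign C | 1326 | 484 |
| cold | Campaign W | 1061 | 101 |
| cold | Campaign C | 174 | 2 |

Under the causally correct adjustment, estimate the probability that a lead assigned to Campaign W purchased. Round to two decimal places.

0.14

The distribution of engagement tier is itself part of what the campaign does — it is an intermediate outcome. Holding it fixed would remove that part of the effect; the total effect is the pooled difference.
So P(outcome | do(Campaign W)) is just the pooled rate for Campaign W: 168/1200 = 0.140.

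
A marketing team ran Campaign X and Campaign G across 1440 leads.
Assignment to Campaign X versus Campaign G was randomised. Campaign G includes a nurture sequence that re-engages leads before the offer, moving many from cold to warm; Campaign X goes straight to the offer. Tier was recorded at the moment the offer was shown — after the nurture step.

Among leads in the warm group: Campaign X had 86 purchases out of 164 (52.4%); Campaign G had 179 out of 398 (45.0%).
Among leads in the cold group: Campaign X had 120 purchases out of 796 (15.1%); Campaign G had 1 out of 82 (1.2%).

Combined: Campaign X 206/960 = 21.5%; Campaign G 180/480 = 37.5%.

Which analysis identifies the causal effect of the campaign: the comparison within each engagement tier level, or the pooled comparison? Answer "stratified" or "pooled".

Engagement tier here is a post-treatment variable shaped by the campaign; conditioning on it would introduce bias rather than remove it. The overall comparison is the causal one.
Pooled: Campaign X 21.5% vs Campaign G 37.5%; Campaign G is higher overall.

pooled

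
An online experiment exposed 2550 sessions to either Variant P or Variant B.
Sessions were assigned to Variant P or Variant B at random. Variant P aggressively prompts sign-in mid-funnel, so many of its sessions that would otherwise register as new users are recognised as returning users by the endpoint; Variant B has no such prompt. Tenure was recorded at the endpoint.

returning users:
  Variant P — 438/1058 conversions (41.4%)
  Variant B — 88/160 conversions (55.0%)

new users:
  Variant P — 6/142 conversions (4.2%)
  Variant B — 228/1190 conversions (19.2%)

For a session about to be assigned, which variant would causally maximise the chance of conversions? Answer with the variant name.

Variant P

User tenure lies on the pathway variant → user tenure → outcome, so adjusting for it blocks the indirect effect. For the total causal effect of variant, use the unadjusted pooled rates.
Pooled: Variant P 37.0% vs Variant B 23.4%; Variant P is higher overall.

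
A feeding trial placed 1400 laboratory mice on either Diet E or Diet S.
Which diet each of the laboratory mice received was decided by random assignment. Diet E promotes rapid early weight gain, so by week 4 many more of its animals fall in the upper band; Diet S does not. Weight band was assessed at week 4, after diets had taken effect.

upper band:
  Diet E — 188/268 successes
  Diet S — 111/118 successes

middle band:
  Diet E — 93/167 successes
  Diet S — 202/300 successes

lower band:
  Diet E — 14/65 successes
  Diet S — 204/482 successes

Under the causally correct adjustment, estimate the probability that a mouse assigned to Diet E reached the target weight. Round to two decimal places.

0.59

Week-4 weight band is recorded after the diet and is itself shifted by it — it sits on the causal path from diet to outcome. Conditioning on a mediator would strip out part of the effect we want; the pooled comparison gives the total causal effect.
So P(outcome | do(Diet E)) is just the pooled rate for Diet E: 295/500 = 0.590.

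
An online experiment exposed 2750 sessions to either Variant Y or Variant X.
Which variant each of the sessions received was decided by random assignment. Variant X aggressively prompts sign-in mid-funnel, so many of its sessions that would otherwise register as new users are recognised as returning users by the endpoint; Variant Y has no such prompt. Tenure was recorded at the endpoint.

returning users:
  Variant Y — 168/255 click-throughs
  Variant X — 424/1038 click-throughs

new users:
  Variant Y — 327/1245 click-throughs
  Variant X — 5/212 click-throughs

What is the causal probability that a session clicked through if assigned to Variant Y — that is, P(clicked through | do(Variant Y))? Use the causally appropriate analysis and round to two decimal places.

The stratified and pooled comparisons disagree (Variant Y wins within each user tenure; Variant X wins overall), so the answer turns on the causal role of user tenure.
The distribution of user tenure is itself part of what the variant does — it is an intermediate outcome. Holding it fixed would remove that part of the effect; the total effect is the pooled difference.
So P(outcome | do(Variant Y)) is just the pooled rate for Variant Y: 495/1500 = 0.330.

0.33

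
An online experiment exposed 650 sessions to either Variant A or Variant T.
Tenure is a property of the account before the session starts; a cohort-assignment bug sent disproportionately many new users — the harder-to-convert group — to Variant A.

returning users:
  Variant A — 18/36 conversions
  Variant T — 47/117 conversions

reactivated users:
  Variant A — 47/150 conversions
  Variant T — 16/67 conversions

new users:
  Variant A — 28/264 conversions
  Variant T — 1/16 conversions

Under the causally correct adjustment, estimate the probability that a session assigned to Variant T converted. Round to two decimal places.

The stratified and pooled comparisons disagree (Variant A wins within each user tenure; Variant T wins overall), so the answer turns on the causal role of user tenure.
Nothing the variant does changes user tenure; the imbalance is an allocation artefact. With user tenure also predicting the outcome, the pooled figure is confounded, and the within-stratum comparison is the causal one.
Standardising Variant T to the population user tenure mix: 0.235·47/117 + 0.334·16/67 + 0.431·1/16 = 0.201.

0.20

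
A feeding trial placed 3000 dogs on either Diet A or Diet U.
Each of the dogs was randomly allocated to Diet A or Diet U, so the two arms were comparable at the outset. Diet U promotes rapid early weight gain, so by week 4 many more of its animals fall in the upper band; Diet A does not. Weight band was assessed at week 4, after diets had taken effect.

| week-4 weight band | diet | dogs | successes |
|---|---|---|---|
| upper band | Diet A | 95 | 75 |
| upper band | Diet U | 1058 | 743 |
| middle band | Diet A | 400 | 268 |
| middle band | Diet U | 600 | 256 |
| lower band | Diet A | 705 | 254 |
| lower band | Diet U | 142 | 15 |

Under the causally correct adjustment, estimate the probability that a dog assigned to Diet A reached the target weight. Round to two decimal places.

0.50

Week-4 weight band is downstream of the diet. One should not condition on a consequence of treatment, so the overall rates are the right comparison.
So P(outcome | do(Diet A)) is just the pooled rate for Diet A: 597/1200 = 0.497.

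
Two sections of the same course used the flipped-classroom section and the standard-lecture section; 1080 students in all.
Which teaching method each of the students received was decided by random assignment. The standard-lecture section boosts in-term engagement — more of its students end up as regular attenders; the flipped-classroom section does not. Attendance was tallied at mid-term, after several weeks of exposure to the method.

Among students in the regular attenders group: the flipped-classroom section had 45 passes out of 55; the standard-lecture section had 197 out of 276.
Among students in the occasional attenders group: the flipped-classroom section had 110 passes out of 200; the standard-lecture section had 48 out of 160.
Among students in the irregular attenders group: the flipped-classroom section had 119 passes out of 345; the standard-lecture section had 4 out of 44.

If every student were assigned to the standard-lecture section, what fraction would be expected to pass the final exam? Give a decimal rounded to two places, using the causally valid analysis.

Within every mid-term attendance level the flipped-classroom section has the higher rate, yet pooled the standard-lecture section does — Simpson's reversal.
The distribution of mid-term attendance is itself part of what the teaching method does — it is an intermediate outcome. Holding it fixed would remove that part of the effect; the total effect is the pooled difference.
So P(outcome | do(the standard-lecture section)) is just the pooled rate for the standard-lecture section: 249/480 = 0.519.

0.52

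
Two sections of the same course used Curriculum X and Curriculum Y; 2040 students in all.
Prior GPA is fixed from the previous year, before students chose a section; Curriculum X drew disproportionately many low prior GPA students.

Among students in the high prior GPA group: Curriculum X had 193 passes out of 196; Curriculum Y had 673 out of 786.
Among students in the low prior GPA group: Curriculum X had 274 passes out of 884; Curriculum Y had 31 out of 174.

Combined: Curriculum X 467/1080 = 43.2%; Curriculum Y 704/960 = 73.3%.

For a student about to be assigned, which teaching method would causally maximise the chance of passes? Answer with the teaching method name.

Here prior GPA band is a common cause — it drives both which teaching method a case falls under and the outcome. The crude comparison mixes populations; the stratum-specific rates are the causally relevant ones.
Within each level — high prior GPA: 98.5% vs 85.6%; low prior GPA: 31.0% vs 17.8% — Curriculum X is higher every time.

Curriculum X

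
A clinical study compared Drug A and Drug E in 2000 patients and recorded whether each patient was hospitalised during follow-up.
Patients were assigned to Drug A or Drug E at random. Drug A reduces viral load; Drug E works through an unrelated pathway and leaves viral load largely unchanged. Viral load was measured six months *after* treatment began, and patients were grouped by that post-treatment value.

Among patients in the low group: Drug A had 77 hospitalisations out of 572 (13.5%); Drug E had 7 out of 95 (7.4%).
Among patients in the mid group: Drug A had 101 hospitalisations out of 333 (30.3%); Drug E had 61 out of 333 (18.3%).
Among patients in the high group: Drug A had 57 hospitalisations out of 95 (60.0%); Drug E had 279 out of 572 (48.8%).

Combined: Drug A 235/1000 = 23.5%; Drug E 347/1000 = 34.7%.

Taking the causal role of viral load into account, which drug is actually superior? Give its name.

Drug A

Viral load is recorded after the drug and is itself shifted by it — it sits on the causal path from drug to outcome. Conditioning on a mediator would strip out part of the effect we want; the pooled comparison gives the total causal effect.
Pooled: Drug A 23.5% vs Drug E 34.7%; Drug A is lower overall.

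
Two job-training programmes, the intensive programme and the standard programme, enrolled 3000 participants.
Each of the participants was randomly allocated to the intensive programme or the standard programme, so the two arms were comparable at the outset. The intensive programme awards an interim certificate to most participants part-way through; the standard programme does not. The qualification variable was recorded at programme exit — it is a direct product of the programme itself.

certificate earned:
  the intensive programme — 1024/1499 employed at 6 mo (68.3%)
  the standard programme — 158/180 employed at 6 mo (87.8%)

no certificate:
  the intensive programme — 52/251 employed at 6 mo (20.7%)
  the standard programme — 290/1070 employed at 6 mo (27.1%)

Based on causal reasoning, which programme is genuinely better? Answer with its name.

Within every qualification attained during the programme level the standard programme has the higher rate, yet pooled the intensive programme does — Simpson's reversal.
Stratifying would compare programmes among participants the programmes themselves sorted into qualification attained during the programme groups — a form of selection on an intermediate. The unconditioned pooled rates give the total causal effect.
Pooled: the intensive programme 61.5% vs the standard programme 35.8%; the intensive programme is higher overall.

the intensive programme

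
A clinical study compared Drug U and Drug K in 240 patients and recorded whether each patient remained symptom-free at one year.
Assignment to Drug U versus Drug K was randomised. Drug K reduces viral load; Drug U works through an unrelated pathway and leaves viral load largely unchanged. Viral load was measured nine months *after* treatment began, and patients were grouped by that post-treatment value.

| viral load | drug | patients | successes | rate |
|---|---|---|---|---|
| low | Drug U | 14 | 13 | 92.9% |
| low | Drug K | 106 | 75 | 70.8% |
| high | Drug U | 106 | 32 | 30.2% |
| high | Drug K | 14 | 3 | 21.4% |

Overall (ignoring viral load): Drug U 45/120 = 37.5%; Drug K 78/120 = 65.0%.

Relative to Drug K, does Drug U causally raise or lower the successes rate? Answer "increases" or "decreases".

Within every viral load level Drug U has the higher rate, yet pooled Drug K does — Simpson's reversal.
Stratifying would compare drugs among patients the drugs themselves sorted into viral load groups — a form of selection on an intermediate. The unconditioned pooled rates give the total causal effect.
Pooled: Drug U 37.5% vs Drug K 65.0%; Drug K is higher overall.

decreases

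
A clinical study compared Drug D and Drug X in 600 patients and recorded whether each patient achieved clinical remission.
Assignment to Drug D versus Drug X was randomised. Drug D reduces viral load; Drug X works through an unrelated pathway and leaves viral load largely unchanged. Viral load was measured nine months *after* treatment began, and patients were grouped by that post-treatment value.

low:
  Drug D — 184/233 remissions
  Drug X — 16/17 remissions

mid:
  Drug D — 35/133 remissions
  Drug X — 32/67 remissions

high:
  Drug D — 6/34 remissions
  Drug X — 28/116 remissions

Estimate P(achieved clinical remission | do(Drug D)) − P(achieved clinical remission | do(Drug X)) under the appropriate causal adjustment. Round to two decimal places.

Drug X is higher inside every viral load stratum but Drug D is higher in aggregate. Whether to stratify depends on how viral load relates to the drug.
Viral load is recorded after the drug and is itself shifted by it — it sits on the causal path from drug to outcome. Conditioning on a mediator would strip out part of the effect we want; the pooled comparison gives the total causal effect.
The causal difference is the pooled difference: 0.562 − 0.380 = +0.182.

+0.18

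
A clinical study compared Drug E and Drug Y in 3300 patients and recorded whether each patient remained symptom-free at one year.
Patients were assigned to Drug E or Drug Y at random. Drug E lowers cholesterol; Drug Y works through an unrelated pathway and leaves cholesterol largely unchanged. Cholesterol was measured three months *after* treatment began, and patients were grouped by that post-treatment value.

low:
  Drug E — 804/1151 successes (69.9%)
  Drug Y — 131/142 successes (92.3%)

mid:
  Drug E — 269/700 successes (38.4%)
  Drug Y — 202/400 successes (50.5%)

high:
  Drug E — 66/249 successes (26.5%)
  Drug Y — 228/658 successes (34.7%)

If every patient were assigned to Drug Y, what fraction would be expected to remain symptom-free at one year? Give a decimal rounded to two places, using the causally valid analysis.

0.47

Within every cholesterol level Drug Y has the higher rate, yet pooled Drug E does — Simpson's reversal.
Cholesterol lies on the pathway drug → cholesterol → outcome, so adjusting for it blocks the indirect effect. For the total causal effect of drug, use the unadjusted pooled rates.
So P(outcome | do(Drug Y)) is just the pooled rate for Drug Y: 561/1200 = 0.468.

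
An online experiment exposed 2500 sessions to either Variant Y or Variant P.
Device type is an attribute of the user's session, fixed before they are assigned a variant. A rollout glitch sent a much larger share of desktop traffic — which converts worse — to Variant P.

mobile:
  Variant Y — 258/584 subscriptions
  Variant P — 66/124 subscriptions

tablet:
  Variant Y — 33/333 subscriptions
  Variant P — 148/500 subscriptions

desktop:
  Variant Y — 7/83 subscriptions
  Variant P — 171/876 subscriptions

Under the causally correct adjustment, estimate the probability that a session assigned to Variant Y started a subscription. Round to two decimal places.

0.19

Variant P is higher inside every device type stratum but Variant Y is higher in aggregate. Whether to stratify depends on how device type relates to the variant.
Since device type is a pre-existing factor (not a product of the variant) and it affects the outcome on its own, it is a confounder. The stratified rates, not the pooled rate, identify the causal effect.
Standardising Variant Y to the population device type mix: 0.283·258/584 + 0.333·33/333 + 0.384·7/83 = 0.190.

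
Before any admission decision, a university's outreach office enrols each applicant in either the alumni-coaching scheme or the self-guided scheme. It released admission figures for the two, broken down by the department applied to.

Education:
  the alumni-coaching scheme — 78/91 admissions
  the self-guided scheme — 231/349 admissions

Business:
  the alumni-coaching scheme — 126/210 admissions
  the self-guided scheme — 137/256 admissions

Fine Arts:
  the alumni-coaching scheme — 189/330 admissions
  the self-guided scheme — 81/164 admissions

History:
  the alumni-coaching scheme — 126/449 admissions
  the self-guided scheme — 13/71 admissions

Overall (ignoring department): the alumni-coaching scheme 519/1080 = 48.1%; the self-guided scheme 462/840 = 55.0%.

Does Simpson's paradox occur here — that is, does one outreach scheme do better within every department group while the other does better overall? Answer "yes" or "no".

Within each department level (Education 85.7% vs 66.2%; Business 60.0% vs 53.5%; Fine Arts 57.3% vs 49.4%; History 28.1% vs 18.3%), the alumni-coaching scheme has the higher rate every time. Pooled: 48.1% vs 55.0% — the self-guided scheme has the higher rate overall. The two comparisons disagree.

yes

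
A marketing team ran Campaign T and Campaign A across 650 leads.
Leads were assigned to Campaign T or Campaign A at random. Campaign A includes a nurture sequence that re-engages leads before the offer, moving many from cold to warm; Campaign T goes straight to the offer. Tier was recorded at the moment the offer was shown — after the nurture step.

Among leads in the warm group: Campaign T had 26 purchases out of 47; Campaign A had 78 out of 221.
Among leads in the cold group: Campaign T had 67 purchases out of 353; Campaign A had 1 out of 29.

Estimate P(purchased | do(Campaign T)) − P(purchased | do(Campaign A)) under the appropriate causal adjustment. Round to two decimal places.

Stratifying would compare campaigns among leads the campaigns themselves sorted into engagement tier groups — a form of selection on an intermediate. The unconditioned pooled rates give the total causal effect.
The causal difference is the pooled difference: 0.233 − 0.316 = -0.084.

-0.08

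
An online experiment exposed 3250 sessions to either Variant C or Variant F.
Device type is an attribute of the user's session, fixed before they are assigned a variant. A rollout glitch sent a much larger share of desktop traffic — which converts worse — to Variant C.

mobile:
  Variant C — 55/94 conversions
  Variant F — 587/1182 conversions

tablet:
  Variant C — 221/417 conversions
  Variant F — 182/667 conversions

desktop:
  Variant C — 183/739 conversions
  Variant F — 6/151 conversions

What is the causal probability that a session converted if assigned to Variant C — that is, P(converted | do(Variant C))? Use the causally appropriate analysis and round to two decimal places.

0.47

The stratified and pooled comparisons disagree (Variant C wins within each device type; Variant F wins overall), so the answer turns on the causal role of device type.
Since device type is a pre-existing factor (not a product of the variant) and it affects the outcome on its own, it is a confounder. The stratified rates, not the pooled rate, identify the causal effect.
Standardising Variant C to the population device type mix: 0.393·55/94 + 0.334·221/417 + 0.274·183/739 = 0.474.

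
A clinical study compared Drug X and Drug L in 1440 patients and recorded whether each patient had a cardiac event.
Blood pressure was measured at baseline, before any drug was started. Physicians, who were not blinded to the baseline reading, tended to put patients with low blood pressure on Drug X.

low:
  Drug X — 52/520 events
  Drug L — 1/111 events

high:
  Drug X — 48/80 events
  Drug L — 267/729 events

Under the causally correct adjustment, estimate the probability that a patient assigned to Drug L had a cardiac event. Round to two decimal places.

Blood pressure is set before the drug has any effect — it is not caused by the drug — and it independently drives the outcome. That makes it a confounder, so the causal comparison is within blood pressure levels.
Standardising Drug L to the population blood pressure mix: 0.438·1/111 + 0.562·267/729 = 0.210.

0.21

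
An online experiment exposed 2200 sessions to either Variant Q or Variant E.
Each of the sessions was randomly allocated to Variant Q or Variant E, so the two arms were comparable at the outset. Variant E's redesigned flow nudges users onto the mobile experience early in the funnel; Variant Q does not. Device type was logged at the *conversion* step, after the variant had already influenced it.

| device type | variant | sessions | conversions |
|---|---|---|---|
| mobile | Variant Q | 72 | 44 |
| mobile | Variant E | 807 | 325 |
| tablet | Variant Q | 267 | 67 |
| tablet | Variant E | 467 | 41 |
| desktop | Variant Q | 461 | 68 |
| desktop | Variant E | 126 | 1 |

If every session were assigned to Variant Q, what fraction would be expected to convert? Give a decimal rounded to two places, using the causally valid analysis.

Stratifying would compare variants among sessions the variants themselves sorted into device type groups — a form of selection on an intermediate. The unconditioned pooled rates give the total causal effect.
So P(outcome | do(Variant Q)) is just the pooled rate for Variant Q: 179/800 = 0.224.

0.22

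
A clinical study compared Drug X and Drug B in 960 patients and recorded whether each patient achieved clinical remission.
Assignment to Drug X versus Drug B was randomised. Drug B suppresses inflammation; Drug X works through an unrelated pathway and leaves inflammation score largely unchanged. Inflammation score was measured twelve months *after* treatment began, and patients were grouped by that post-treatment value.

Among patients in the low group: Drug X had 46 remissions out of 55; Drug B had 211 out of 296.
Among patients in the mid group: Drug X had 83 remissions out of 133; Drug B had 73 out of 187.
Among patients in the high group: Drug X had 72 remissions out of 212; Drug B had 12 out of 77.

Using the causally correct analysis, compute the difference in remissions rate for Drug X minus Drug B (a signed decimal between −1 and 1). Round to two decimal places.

Within every inflammation score level Drug X has the higher rate, yet pooled Drug B does — Simpson's reversal.
The distribution of inflammation score is itself part of what the drug does — it is an intermediate outcome. Holding it fixed would remove that part of the effect; the total effect is the pooled difference.
The causal difference is the pooled difference: 0.502 − 0.529 = -0.026.

-0.03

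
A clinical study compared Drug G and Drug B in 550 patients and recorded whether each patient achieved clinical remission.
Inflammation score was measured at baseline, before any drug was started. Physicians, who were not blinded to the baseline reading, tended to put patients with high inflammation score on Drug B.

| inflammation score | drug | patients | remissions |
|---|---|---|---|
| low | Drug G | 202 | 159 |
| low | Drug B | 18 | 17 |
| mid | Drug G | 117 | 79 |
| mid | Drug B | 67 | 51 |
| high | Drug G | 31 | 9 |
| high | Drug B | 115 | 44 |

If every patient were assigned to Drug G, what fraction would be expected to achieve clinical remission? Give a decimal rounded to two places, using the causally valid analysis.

Nothing the drug does changes inflammation score; the imbalance is an allocation artefact. With inflammation score also predicting the outcome, the pooled figure is confounded, and the within-stratum comparison is the causal one.
Standardising Drug G to the population inflammation score mix: 0.400·159/202 + 0.335·79/117 + 0.265·9/31 = 0.618.

0.62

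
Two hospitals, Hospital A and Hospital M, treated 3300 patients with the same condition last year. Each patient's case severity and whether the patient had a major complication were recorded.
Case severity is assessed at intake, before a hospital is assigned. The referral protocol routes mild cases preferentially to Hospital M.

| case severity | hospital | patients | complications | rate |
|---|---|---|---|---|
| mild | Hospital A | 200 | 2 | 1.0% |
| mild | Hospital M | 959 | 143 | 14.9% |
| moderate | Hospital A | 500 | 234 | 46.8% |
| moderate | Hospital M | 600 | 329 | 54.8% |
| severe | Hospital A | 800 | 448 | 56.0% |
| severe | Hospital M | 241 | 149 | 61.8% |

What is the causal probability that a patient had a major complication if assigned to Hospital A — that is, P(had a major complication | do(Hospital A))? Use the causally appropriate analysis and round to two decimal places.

The stratified and pooled comparisons disagree (Hospital A wins within each case severity; Hospital M wins overall), so the answer turns on the causal role of case severity.
Nothing the hospital does changes case severity; the imbalance is an allocation artefact. With case severity also predicting the outcome, the pooled figure is confounded, and the within-stratum comparison is the causal one.
Standardising Hospital A to the population case severity mix: 0.351·2/200 + 0.333·234/500 + 0.315·448/800 = 0.336.

0.34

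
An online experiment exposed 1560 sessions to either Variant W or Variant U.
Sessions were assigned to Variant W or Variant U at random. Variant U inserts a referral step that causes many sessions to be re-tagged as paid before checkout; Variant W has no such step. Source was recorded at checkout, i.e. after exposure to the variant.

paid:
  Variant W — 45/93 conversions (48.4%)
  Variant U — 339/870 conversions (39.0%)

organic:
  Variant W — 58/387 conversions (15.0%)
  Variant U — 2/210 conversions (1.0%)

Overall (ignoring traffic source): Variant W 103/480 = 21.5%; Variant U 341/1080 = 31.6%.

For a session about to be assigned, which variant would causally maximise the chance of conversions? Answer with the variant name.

Variant U

Traffic source here is a post-treatment variable shaped by the variant; conditioning on it would introduce bias rather than remove it. The overall comparison is the causal one.
Pooled: Variant W 21.5% vs Variant U 31.6%; Variant U is higher overall.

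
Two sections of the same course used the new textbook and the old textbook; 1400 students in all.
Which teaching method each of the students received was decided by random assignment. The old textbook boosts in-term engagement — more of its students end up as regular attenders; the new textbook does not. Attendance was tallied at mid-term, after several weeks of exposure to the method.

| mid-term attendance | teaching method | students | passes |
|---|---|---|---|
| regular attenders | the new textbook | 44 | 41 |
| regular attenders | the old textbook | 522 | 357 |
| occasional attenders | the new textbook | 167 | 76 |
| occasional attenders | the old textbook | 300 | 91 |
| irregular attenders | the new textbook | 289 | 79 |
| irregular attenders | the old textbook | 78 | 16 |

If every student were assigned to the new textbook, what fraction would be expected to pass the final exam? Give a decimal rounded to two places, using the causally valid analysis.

0.39

Mid-term attendance lies on the pathway teaching method → mid-term attendance → outcome, so adjusting for it blocks the indirect effect. For the total causal effect of teaching method, use the unadjusted pooled rates.
So P(outcome | do(the new textbook)) is just the pooled rate for the new textbook: 196/500 = 0.392.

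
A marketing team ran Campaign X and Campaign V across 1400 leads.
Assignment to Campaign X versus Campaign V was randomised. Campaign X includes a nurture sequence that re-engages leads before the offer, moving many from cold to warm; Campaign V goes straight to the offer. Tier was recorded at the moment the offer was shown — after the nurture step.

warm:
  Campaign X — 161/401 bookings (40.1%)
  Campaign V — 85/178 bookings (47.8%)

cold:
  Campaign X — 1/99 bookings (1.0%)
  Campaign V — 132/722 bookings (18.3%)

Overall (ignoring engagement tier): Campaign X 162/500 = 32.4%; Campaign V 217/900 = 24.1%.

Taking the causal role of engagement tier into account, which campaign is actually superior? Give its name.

Campaign X

The stratified and pooled comparisons disagree (Campaign V wins within each engagement tier; Campaign X wins overall), so the answer turns on the causal role of engagement tier.
Engagement tier here is a post-treatment variable shaped by the campaign; conditioning on it would introduce bias rather than remove it. The overall comparison is the causal one.
Pooled: Campaign X 32.4% vs Campaign V 24.1%; Campaign X is higher overall.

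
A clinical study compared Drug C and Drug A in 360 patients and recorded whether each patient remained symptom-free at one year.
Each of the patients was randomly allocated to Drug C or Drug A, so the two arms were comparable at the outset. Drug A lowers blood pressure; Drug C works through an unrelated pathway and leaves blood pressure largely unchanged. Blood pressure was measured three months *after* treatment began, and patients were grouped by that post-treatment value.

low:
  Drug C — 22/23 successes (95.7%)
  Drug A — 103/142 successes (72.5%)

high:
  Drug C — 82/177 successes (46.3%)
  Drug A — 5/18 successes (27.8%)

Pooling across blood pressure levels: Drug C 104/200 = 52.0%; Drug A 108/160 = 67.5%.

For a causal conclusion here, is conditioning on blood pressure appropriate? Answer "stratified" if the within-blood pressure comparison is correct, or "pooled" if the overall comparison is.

pooled

Blood pressure lies on the pathway drug → blood pressure → outcome, so adjusting for it blocks the indirect effect. For the total causal effect of drug, use the unadjusted pooled rates.
Pooled: Drug C 52.0% vs Drug A 67.5%; Drug A is higher overall.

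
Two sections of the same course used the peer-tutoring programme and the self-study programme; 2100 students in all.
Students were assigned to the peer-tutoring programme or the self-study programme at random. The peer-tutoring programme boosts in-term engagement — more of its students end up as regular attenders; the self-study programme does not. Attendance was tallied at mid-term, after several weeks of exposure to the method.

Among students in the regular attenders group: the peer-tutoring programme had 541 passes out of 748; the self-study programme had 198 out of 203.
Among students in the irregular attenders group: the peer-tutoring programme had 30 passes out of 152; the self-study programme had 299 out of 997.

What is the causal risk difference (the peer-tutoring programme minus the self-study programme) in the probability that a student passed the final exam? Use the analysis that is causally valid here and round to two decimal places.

+0.22

Stratifying would compare teaching methods among students the teaching methods themselves sorted into mid-term attendance groups — a form of selection on an intermediate. The unconditioned pooled rates give the total causal effect.
The causal difference is the pooled difference: 0.634 − 0.414 = +0.220.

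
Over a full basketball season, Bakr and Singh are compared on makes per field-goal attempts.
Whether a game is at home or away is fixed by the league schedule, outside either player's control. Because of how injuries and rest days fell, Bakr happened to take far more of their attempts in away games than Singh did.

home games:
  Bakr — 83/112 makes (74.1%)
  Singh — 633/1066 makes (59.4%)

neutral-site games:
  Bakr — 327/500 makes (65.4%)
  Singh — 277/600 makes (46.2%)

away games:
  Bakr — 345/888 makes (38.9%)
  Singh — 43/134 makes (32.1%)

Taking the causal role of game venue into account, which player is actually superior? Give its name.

Bakr

The imbalance in game venue arose from how field-goal attempts were allocated, not from anything the player did; and game venue independently affects the outcome. The pooled gap is confounded — condition on game venue.
Within each level — home games: 74.1% vs 59.4%; neutral-site games: 65.4% vs 46.2%; away games: 38.9% vs 32.1% — Bakr is higher every time.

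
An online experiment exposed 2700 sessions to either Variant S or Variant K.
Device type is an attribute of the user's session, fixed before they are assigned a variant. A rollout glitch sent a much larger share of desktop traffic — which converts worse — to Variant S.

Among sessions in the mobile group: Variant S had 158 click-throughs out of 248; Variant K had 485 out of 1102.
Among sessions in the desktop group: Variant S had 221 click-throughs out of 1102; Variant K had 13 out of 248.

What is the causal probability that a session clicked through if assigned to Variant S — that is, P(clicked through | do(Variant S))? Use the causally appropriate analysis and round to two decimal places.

0.42

Device type satisfies the back-door criterion: it is not a descendant of the variant, and it blocks the spurious path from variant to outcome. Adjusting for it (i.e., using the within-device type rates) gives the causal effect.
Standardising Variant S to the population device type mix: 0.500·158/248 + 0.500·221/1102 = 0.419.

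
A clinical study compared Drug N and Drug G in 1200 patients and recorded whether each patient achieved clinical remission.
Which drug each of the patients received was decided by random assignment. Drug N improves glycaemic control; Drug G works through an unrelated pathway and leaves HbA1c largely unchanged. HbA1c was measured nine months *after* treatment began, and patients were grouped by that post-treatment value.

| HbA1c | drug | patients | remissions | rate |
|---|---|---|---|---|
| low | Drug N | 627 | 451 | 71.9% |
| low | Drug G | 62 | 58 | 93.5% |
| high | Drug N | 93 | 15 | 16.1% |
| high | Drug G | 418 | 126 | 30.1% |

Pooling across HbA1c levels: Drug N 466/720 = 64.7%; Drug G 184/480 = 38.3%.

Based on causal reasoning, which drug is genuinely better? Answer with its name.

Drug N

Drug G is higher inside every HbA1c stratum but Drug N is higher in aggregate. Whether to stratify depends on how HbA1c relates to the drug.
HbA1c is recorded after the drug and is itself shifted by it — it sits on the causal path from drug to outcome. Conditioning on a mediator would strip out part of the effect we want; the pooled comparison gives the total causal effect.
Pooled: Drug N 64.7% vs Drug G 38.3%; Drug N is higher overall.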